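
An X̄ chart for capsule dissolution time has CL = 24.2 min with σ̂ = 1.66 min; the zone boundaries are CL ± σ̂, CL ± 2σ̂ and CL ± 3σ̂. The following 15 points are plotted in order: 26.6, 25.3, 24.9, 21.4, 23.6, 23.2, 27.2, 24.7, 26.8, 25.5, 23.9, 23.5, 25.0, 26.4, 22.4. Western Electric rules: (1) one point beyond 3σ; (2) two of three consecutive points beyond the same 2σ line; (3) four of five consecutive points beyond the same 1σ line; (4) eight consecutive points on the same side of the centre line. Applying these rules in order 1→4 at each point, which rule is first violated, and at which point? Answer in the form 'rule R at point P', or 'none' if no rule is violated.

Zone of each point (C = within 1σ̂, B = 1σ̂–2σ̂, A = 2σ̂–3σ̂, * = beyond 3σ̂; sign = side of CL): 1:+B, 2:+C, 3:+C, 4:-B, 5:-C, 6:-C, 7:+B, 8:+C, 9:+B, 10:+C, 11:-C, 12:-C, 13:+C, 14:+B, 15:-B
No rule fires across all 15 points.

none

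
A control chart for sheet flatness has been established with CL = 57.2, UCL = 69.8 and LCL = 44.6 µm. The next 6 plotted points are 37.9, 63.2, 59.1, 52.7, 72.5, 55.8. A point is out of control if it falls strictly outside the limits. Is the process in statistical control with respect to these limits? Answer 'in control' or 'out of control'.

Compare each point to [44.6, 69.8]: sample 1 = 37.9 < LCL; sample 5 = 72.5 > UCL.

out of control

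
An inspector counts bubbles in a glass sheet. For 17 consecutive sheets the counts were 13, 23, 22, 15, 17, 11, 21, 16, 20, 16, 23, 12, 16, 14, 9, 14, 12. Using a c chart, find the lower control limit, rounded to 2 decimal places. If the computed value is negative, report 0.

c̄ = (13 + 23 + 22 + 15 + 17 + 11 + 21 + 16 + 20 + 16 + 23 + 12 + 16 + 14 + 9 + 14 + 12) / 17 = 274 / 17 = 16.1176
LCL = c̄ − 3√c̄ = 16.1176 − 3 × 4.0147 = 4.0736

4.07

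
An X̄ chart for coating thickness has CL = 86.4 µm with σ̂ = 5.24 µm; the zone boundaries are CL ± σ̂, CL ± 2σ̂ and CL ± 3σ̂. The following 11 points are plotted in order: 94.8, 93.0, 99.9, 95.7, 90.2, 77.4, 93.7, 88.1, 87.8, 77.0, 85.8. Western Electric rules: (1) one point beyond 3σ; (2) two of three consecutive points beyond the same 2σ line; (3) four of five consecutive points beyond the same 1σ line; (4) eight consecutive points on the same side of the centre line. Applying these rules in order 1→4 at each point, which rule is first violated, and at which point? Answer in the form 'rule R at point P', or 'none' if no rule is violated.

Zone of each point (C = within 1σ̂, B = 1σ̂–2σ̂, A = 2σ̂–3σ̂, * = beyond 3σ̂; sign = side of CL): 1:+B, 2:+B, 3:+A, 4:+B, 5:+C, 6:-B, 7:+B, 8:+C, 9:+C, 10:-B, 11:-C
Rule 3 (four of five consecutive points beyond the same 1σ limit) is satisfied at point 4.

rule 3 at point 4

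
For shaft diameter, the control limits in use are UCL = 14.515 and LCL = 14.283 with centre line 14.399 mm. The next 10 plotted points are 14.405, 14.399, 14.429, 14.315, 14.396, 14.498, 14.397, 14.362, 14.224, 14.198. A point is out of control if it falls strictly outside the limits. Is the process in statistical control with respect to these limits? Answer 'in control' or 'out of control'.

Compare each point to [14.283, 14.515]: sample 9 = 14.224 < LCL; sample 10 = 14.198 < LCL.

out of control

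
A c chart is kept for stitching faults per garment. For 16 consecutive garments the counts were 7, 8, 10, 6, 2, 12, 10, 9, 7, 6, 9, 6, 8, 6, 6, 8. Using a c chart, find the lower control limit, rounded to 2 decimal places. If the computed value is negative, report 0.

0.00

c̄ = (7 + 8 + 10 + 6 + 2 + 12 + 10 + 9 + 7 + 6 + 9 + 6 + 8 + 6 + 6 + 8) / 16 = 120 / 16 = 7.5000
LCL = c̄ − 3√c̄ = 7.5000 − 3 × 2.7386 = -0.7158 → 0 (cannot be negative)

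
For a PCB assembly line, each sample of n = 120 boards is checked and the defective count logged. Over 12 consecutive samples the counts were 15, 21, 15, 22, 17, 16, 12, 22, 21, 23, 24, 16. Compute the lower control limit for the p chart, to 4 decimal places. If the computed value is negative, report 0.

0.0563

p̄ = Σdᵢ / (k·n) = 224 / (12 × 120) = 0.15556
LCL = p̄ − 3·√(p̄(1−p̄)/n) = 0.15556 − 3 × 0.03309 = 0.05630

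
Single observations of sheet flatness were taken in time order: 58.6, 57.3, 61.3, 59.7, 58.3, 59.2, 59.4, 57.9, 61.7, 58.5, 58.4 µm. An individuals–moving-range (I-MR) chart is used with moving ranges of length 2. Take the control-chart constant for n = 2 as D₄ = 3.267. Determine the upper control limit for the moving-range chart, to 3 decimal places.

Moving ranges: 1.3, 4.0, 1.6, 1.4, 0.9, 0.2, 1.5, 3.8, 3.2, 0.1; M̄R̄ = 18.0000 / 10 = 1.8000
UCL_MR = D₄·M̄R̄ = 3.267 × 1.8000 = 5.8806

5.881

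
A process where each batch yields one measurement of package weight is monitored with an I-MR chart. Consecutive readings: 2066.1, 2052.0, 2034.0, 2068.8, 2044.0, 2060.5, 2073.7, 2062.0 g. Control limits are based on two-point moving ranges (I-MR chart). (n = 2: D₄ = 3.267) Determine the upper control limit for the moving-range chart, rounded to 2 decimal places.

62.12

Moving ranges: 14.1, 18.0, 34.8, 24.8, 16.5, 13.2, 11.7; M̄R̄ = 133.1000 / 7 = 19.0143
UCL_MR = D₄·M̄R̄ = 3.267 × 19.0143 = 62.1197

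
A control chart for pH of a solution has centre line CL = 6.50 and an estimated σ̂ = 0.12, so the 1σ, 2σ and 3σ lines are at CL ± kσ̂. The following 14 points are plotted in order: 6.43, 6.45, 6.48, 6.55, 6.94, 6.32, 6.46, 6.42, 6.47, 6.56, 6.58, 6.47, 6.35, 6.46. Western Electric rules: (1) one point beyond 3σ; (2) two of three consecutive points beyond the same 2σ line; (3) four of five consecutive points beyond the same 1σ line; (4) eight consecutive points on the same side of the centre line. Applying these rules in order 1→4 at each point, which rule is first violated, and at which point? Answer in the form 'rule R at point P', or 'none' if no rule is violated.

Zone of each point (C = within 1σ̂, B = 1σ̂–2σ̂, A = 2σ̂–3σ̂, * = beyond 3σ̂; sign = side of CL): 1:-C, 2:-C, 3:-C, 4:+C, 5:+*, 6:-B, 7:-C, 8:-C, 9:-C, 10:+C, 11:+C, 12:-C, 13:-B, 14:-C
Rule 1 (one point beyond the 3σ limits) is satisfied at point 5.

rule 1 at point 5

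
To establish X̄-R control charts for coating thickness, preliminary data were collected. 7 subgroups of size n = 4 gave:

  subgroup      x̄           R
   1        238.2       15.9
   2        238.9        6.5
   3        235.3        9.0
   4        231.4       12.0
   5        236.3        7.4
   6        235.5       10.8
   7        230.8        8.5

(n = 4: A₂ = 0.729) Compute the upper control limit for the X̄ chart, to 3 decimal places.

242.500

X̄̄ = (238.2 + 238.9 + 235.3 + 231.4 + 236.3 + 235.5 + 230.8) / 7 = 1646.4000 / 7 = 235.2000
R̄ = (15.9 + 6.5 + 9.0 + 12.0 + 7.4 + 10.8 + 8.5) / 7 = 70.1000 / 7 = 10.0143
UCL = X̄̄ + A₂·R̄ = 235.2000 + 0.729 × 10.0143 = 242.5004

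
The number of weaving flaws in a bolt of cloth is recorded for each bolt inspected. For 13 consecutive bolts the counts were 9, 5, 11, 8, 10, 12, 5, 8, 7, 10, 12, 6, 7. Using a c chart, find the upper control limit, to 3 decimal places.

17.188

c̄ = (9 + 5 + 11 + 8 + 10 + 12 + 5 + 8 + 7 + 10 + 12 + 6 + 7) / 13 = 110 / 13 = 8.4615
UCL = c̄ + 3√c̄ = 8.4615 + 3 × √8.4615 = 8.4615 + 3 × 2.9089 = 17.1882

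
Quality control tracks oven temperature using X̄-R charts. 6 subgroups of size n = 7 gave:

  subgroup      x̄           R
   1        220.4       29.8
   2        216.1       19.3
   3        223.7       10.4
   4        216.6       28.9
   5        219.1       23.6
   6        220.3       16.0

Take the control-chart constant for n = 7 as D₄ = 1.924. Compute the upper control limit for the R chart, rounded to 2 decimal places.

41.05

R̄ = (29.8 + 19.3 + 10.4 + 28.9 + 23.6 + 16.0) / 6 = 128.0000 / 6 = 21.3333
UCL_R = D₄·R̄ = 1.924 × 21.3333 = 41.0453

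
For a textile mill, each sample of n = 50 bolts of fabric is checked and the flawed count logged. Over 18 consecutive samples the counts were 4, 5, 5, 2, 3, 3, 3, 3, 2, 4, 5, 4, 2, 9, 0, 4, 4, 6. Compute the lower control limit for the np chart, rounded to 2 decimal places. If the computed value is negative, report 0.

0.00

p̄ = Σdᵢ / (k·n) = 68 / (18 × 50) = 0.07556
LCL = np̄ − 3·√(np̄(1−p̄)) = 3.7778 − 3 × 1.8688 = -1.8286 → 0 (negative, so LCL = 0)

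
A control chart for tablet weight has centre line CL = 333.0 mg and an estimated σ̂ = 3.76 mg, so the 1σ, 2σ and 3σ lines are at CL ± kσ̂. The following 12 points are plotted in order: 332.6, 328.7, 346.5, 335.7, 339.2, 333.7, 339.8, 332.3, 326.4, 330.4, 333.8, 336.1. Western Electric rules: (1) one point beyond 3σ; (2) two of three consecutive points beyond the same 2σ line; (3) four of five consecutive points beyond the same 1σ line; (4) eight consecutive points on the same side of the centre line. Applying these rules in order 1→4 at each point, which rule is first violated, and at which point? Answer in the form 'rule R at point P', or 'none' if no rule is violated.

rule 1 at point 3

Zone of each point (C = within 1σ̂, B = 1σ̂–2σ̂, A = 2σ̂–3σ̂, * = beyond 3σ̂; sign = side of CL): 1:-C, 2:-B, 3:+*, 4:+C, 5:+B, 6:+C, 7:+B, 8:-C, 9:-B, 10:-C, 11:+C, 12:+C
Rule 1 (one point beyond the 3σ limits) is satisfied at point 3.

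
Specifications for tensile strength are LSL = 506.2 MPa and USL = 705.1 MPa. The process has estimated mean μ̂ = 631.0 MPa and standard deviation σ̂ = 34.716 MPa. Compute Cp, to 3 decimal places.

Cp = (USL − LSL) / (6σ̂) = (705.1 − 506.2) / (6 × 34.716) = 198.9000 / 208.2960 = 0.9549

0.955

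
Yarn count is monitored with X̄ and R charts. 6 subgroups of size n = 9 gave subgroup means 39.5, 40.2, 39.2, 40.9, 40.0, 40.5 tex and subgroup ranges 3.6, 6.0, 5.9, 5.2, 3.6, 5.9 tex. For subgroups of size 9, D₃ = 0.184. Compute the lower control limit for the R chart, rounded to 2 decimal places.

R̄ = (3.6 + 6.0 + 5.9 + 5.2 + 3.6 + 5.9) / 6 = 30.2000 / 6 = 5.0333
LCL_R = D₃·R̄ = 0.184 × 5.0333 = 0.9261

0.93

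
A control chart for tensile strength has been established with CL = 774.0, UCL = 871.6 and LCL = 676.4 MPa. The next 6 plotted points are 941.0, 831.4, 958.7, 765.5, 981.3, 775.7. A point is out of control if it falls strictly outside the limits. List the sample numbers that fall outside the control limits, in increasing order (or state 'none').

1, 3, 5

Compare each point to [676.4, 871.6]: sample 1 = 941.0 > UCL; sample 3 = 958.7 > UCL; sample 5 = 981.3 > UCL.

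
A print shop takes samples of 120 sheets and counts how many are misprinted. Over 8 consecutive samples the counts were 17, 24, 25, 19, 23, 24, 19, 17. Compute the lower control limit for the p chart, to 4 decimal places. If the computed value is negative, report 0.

p̄ = Σdᵢ / (k·n) = 168 / (8 × 120) = 0.17500
LCL = p̄ − 3·√(p̄(1−p̄)/n) = 0.17500 − 3 × 0.03469 = 0.07094

0.0709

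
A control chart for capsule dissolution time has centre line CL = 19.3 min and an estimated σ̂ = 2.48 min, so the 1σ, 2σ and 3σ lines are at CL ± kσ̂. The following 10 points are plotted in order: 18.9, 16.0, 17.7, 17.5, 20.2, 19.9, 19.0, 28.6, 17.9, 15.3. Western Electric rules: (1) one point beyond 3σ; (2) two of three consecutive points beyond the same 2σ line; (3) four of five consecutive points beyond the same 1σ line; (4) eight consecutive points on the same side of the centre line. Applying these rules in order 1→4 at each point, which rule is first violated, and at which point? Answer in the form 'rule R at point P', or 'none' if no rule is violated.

Zone of each point (C = within 1σ̂, B = 1σ̂–2σ̂, A = 2σ̂–3σ̂, * = beyond 3σ̂; sign = side of CL): 1:-C, 2:-B, 3:-C, 4:-C, 5:+C, 6:+C, 7:-C, 8:+*, 9:-C, 10:-B
Rule 1 (one point beyond the 3σ limits) is satisfied at point 8.

rule 1 at point 8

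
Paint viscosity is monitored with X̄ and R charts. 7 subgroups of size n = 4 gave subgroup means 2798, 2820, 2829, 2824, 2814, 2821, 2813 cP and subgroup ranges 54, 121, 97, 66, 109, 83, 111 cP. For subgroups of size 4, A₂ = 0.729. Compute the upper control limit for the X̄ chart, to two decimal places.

2883.76

X̄̄ = (2798 + 2820 + 2829 + 2824 + 2814 + 2821 + 2813) / 7 = 19719.0000 / 7 = 2817.0000
R̄ = (54 + 121 + 97 + 66 + 109 + 83 + 111) / 7 = 641.0000 / 7 = 91.5714
UCL = X̄̄ + A₂·R̄ = 2817.0000 + 0.729 × 91.5714 = 2883.7556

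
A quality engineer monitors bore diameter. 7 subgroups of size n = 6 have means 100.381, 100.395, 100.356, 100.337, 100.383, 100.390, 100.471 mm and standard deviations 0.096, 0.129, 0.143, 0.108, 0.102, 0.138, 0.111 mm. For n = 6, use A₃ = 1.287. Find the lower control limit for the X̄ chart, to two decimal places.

100.24

X̄̄ = (100.381 + 100.395 + 100.356 + 100.337 + 100.383 + 100.390 + 100.471) / 7 = 100.3876
s̄ = (0.096 + 0.129 + 0.143 + 0.108 + 0.102 + 0.138 + 0.111) / 7 = 0.1181
LCL = X̄̄ − A₃·s̄ = 100.3876 − 1.287 × 0.1181 = 100.2355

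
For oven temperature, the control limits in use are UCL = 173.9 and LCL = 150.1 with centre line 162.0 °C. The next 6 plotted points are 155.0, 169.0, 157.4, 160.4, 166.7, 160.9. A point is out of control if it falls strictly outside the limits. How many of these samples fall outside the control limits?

All 6 points lie within [150.1, 173.9].

0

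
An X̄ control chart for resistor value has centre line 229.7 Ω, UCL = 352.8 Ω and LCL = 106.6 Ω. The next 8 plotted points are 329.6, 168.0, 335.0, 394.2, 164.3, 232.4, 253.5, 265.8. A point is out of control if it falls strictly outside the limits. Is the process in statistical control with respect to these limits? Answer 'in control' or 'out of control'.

out of control

Compare each point to [106.6, 352.8]: sample 4 = 394.2 > UCL.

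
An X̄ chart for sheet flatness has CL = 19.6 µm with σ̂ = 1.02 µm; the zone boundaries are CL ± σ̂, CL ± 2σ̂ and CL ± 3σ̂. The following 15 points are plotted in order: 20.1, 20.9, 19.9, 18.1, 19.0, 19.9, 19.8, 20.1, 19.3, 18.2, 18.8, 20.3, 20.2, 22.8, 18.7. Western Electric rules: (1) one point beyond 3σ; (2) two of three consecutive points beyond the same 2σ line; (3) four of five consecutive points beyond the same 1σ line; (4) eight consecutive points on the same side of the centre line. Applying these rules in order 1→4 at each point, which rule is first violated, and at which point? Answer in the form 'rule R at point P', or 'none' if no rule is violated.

rule 1 at point 14

Zone of each point (C = within 1σ̂, B = 1σ̂–2σ̂, A = 2σ̂–3σ̂, * = beyond 3σ̂; sign = side of CL): 1:+C, 2:+B, 3:+C, 4:-B, 5:-C, 6:+C, 7:+C, 8:+C, 9:-C, 10:-B, 11:-C, 12:+C, 13:+C, 14:+*, 15:-C
Rule 1 (one point beyond the 3σ limits) is satisfied at point 14.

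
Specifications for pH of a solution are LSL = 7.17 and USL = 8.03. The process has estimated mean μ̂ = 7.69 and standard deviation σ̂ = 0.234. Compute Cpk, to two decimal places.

0.48

Cpu = (USL − μ̂) / (3σ̂) = (8.03 − 7.69) / (3 × 0.234) = 0.4843; Cpl = (μ̂ − LSL) / (3σ̂) = (7.69 − 7.17) / (3 × 0.234) = 0.7407; Cpk = min(Cpu, Cpl) = 0.4843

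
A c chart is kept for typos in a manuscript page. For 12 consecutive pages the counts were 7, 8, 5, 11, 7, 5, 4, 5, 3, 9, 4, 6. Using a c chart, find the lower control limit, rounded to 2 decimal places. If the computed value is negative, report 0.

0.00

c̄ = (7 + 8 + 5 + 11 + 7 + 5 + 4 + 5 + 3 + 9 + 4 + 6) / 12 = 74 / 12 = 6.1667
LCL = c̄ − 3√c̄ = 6.1667 − 3 × 2.4833 = -1.2832 → 0 (cannot be negative)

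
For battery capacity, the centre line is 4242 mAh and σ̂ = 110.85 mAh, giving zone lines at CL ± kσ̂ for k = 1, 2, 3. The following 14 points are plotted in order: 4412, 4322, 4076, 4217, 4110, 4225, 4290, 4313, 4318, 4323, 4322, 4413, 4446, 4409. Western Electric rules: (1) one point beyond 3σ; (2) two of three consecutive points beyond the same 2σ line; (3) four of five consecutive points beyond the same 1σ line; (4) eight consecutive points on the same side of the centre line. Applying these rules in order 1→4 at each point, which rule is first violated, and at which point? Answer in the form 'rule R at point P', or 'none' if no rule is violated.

rule 4 at point 14

Zone of each point (C = within 1σ̂, B = 1σ̂–2σ̂, A = 2σ̂–3σ̂, * = beyond 3σ̂; sign = side of CL): 1:+B, 2:+C, 3:-B, 4:-C, 5:-B, 6:-C, 7:+C, 8:+C, 9:+C, 10:+C, 11:+C, 12:+B, 13:+B, 14:+B
Rule 4 (eight consecutive points on the same side of the centre line) is satisfied at point 14.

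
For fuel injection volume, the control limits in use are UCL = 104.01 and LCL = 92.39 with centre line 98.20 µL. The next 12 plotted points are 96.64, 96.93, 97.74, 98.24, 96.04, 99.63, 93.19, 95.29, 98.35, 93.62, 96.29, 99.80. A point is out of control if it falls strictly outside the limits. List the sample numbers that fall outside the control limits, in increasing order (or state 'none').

none

All 12 points lie within [92.39, 104.01].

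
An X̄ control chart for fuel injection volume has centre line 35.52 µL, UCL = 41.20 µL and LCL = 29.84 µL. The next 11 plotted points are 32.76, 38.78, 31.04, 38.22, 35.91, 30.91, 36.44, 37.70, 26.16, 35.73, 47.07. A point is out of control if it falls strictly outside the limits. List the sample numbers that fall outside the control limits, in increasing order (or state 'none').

Compare each point to [29.84, 41.20]: sample 9 = 26.16 < LCL; sample 11 = 47.07 > UCL.

9, 11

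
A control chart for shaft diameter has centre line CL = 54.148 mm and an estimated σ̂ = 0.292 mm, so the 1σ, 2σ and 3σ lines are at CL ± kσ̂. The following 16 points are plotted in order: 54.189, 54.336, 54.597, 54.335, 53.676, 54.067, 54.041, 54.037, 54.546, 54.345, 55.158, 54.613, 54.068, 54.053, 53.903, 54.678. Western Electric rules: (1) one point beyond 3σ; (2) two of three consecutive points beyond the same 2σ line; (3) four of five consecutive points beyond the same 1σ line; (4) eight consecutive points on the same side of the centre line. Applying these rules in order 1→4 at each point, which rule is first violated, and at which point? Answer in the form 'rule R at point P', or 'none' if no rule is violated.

Zone of each point (C = within 1σ̂, B = 1σ̂–2σ̂, A = 2σ̂–3σ̂, * = beyond 3σ̂; sign = side of CL): 1:+C, 2:+C, 3:+B, 4:+C, 5:-B, 6:-C, 7:-C, 8:-C, 9:+B, 10:+C, 11:+*, 12:+B, 13:-C, 14:-C, 15:-C, 16:+B
Rule 1 (one point beyond the 3σ limits) is satisfied at point 11.

rule 1 at point 11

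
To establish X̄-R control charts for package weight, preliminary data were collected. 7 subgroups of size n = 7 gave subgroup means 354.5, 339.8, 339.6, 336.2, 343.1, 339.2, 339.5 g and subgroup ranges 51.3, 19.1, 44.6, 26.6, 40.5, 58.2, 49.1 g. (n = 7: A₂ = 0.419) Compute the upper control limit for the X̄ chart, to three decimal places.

X̄̄ = (354.5 + 339.8 + 339.6 + 336.2 + 343.1 + 339.2 + 339.5) / 7 = 2391.9000 / 7 = 341.7000
R̄ = (51.3 + 19.1 + 44.6 + 26.6 + 40.5 + 58.2 + 49.1) / 7 = 289.4000 / 7 = 41.3429
UCL = X̄̄ + A₂·R̄ = 341.7000 + 0.419 × 41.3429 = 359.0227

359.023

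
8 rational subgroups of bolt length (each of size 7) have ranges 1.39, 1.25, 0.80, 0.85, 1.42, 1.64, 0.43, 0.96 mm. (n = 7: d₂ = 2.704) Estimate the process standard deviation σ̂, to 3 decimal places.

0.404

R̄ = (1.39 + 1.25 + 0.80 + 0.85 + 1.42 + 1.64 + 0.43 + 0.96) / 8 = 1.0925
σ̂ = R̄ / d₂ = 1.0925 / 2.704 = 0.4040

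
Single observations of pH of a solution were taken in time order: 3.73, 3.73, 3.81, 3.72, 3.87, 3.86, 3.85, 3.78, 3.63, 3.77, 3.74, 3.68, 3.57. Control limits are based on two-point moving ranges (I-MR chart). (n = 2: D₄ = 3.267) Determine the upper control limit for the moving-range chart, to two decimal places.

Moving ranges: 0.00, 0.08, 0.09, 0.15, 0.01, 0.01, 0.07, 0.15, 0.14, 0.03, 0.06, 0.11; M̄R̄ = 0.9000 / 12 = 0.0750
UCL_MR = D₄·M̄R̄ = 3.267 × 0.0750 = 0.2450

0.25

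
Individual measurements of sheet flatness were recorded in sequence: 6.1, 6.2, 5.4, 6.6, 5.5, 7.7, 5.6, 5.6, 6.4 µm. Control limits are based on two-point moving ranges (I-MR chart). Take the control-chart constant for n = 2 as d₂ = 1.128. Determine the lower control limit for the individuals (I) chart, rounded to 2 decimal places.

3.36

X̄ = (6.1 + 6.2 + 5.4 + 6.6 + 5.5 + 7.7 + 5.6 + 5.6 + 6.4) / 9 = 6.1222
Moving ranges: 0.1, 0.8, 1.2, 1.1, 2.2, 2.1, 0.0, 0.8; M̄R̄ = 8.3000 / 8 = 1.0375
LCL = X̄ − 3·M̄R̄/d₂ = 6.1222 − 3 × 1.0375 / 1.128 = 3.3629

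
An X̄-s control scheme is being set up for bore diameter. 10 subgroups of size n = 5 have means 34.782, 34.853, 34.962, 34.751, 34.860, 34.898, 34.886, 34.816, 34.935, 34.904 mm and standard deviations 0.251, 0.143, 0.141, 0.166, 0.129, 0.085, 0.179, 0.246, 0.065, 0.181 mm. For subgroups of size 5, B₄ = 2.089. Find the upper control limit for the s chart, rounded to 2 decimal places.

s̄ = (0.251 + 0.143 + 0.141 + 0.166 + 0.129 + 0.085 + 0.179 + 0.246 + 0.065 + 0.181) / 10 = 0.1586
UCL_s = B₄·s̄ = 2.089 × 0.1586 = 0.3313

0.33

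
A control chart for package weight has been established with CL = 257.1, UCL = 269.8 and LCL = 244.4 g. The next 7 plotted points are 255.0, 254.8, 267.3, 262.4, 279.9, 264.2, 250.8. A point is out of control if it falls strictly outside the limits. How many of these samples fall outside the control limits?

1

Compare each point to [244.4, 269.8]: sample 5 = 279.9 > UCL.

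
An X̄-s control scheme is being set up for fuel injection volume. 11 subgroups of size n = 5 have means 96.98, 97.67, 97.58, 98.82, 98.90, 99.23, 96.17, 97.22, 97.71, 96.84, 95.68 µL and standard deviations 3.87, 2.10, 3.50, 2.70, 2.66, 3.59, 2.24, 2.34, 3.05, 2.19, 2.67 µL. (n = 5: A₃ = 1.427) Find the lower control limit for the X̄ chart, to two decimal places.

X̄̄ = (96.98 + 97.67 + 97.58 + 98.82 + 98.90 + 99.23 + 96.17 + 97.22 + 97.71 + 96.84 + 95.68) / 11 = 97.5273
s̄ = (3.87 + 2.10 + 3.50 + 2.70 + 2.66 + 3.59 + 2.24 + 2.34 + 3.05 + 2.19 + 2.67) / 11 = 2.8100
LCL = X̄̄ − A₃·s̄ = 97.5273 − 1.427 × 2.8100 = 93.5174

93.52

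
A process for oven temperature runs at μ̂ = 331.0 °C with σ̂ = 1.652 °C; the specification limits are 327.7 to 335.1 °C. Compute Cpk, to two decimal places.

0.67

Cpu = (USL − μ̂) / (3σ̂) = (335.1 − 331.0) / (3 × 1.652) = 0.8273; Cpl = (μ̂ − LSL) / (3σ̂) = (331.0 − 327.7) / (3 × 1.652) = 0.6659; Cpk = min(Cpu, Cpl) = 0.6659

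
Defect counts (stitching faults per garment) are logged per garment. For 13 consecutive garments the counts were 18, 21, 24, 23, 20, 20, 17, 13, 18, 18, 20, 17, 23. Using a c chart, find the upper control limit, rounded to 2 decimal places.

c̄ = (18 + 21 + 24 + 23 + 20 + 20 + 17 + 13 + 18 + 18 + 20 + 17 + 23) / 13 = 252 / 13 = 19.3846
UCL = c̄ + 3√c̄ = 19.3846 + 3 × √19.3846 = 19.3846 + 3 × 4.4028 = 32.5930

32.59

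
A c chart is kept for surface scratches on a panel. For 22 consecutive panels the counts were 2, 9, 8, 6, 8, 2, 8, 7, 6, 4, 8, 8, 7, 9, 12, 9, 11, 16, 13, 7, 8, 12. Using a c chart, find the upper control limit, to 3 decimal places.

c̄ = (2 + 9 + 8 + 6 + 8 + 2 + 8 + 7 + 6 + 4 + 8 + 8 + 7 + 9 + 12 + 9 + 11 + 16 + 13 + 7 + 8 + 12) / 22 = 180 / 22 = 8.1818
UCL = c̄ + 3√c̄ = 8.1818 + 3 × √8.1818 = 8.1818 + 3 × 2.8604 = 16.7630

16.763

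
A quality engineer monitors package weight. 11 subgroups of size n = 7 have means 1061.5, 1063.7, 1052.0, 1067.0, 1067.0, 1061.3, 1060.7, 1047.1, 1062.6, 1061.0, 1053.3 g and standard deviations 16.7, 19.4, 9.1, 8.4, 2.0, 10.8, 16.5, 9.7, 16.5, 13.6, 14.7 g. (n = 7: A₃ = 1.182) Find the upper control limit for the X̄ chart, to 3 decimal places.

X̄̄ = (1061.5 + 1063.7 + 1052.0 + 1067.0 + 1067.0 + 1061.3 + 1060.7 + 1047.1 + 1062.6 + 1061.0 + 1053.3) / 11 = 1059.7455
s̄ = (16.7 + 19.4 + 9.1 + 8.4 + 2.0 + 10.8 + 16.5 + 9.7 + 16.5 + 13.6 + 14.7) / 11 = 12.4909
UCL = X̄̄ + A₃·s̄ = 1059.7455 + 1.182 × 12.4909 = 1074.5097

1074.510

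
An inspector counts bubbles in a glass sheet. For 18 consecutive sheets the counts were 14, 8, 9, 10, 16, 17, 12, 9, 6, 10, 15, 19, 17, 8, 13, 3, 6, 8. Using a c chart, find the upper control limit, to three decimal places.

21.111

c̄ = (14 + 8 + 9 + 10 + 16 + 17 + 12 + 9 + 6 + 10 + 15 + 19 + 17 + 8 + 13 + 3 + 6 + 8) / 18 = 200 / 18 = 11.1111
UCL = c̄ + 3√c̄ = 11.1111 + 3 × √11.1111 = 11.1111 + 3 × 3.3333 = 21.1111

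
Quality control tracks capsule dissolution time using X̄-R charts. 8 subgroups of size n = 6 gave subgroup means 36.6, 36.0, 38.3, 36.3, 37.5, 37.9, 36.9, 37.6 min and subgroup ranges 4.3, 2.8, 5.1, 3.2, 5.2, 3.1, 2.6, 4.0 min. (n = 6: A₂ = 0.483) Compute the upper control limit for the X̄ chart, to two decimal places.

38.97

X̄̄ = (36.6 + 36.0 + 38.3 + 36.3 + 37.5 + 37.9 + 36.9 + 37.6) / 8 = 297.1000 / 8 = 37.1375
R̄ = (4.3 + 2.8 + 5.1 + 3.2 + 5.2 + 3.1 + 2.6 + 4.0) / 8 = 30.3000 / 8 = 3.7875
UCL = X̄̄ + A₂·R̄ = 37.1375 + 0.483 × 3.7875 = 38.9669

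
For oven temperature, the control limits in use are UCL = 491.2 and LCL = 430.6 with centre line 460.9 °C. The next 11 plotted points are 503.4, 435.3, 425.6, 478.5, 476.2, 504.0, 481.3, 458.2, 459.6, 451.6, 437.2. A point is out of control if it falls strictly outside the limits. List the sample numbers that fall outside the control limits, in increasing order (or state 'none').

Compare each point to [430.6, 491.2]: sample 1 = 503.4 > UCL; sample 3 = 425.6 < LCL; sample 6 = 504.0 > UCL.

1, 3, 6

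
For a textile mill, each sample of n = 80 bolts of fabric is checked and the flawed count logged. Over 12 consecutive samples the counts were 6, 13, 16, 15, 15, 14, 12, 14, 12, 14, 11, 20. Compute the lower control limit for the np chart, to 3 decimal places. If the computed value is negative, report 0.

p̄ = Σdᵢ / (k·n) = 162 / (12 × 80) = 0.16875
LCL = np̄ − 3·√(np̄(1−p̄)) = 13.5000 − 3 × 3.3499 = 3.4503

3.450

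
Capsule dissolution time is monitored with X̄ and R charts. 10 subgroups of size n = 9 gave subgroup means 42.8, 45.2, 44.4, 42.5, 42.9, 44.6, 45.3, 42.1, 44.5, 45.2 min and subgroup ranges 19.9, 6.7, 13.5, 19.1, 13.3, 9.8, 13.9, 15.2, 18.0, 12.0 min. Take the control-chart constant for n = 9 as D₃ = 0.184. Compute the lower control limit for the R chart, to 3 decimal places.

R̄ = (19.9 + 6.7 + 13.5 + 19.1 + 13.3 + 9.8 + 13.9 + 15.2 + 18.0 + 12.0) / 10 = 141.4000 / 10 = 14.1400
LCL_R = D₃·R̄ = 0.184 × 14.1400 = 2.6018

2.602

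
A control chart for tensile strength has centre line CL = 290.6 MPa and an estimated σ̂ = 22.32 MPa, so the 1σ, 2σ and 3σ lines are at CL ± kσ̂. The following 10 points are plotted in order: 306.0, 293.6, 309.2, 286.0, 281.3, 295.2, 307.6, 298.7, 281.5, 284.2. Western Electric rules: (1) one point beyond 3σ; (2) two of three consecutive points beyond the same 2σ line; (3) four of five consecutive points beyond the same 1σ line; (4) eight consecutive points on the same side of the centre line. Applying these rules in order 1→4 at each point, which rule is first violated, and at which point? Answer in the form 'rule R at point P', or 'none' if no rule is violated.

Zone of each point (C = within 1σ̂, B = 1σ̂–2σ̂, A = 2σ̂–3σ̂, * = beyond 3σ̂; sign = side of CL): 1:+C, 2:+C, 3:+C, 4:-C, 5:-C, 6:+C, 7:+C, 8:+C, 9:-C, 10:-C
No rule fires across all 10 points.

none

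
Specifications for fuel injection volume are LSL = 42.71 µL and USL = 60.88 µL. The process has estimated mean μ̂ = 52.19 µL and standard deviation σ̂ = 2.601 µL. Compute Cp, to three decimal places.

1.164

Cp = (USL − LSL) / (6σ̂) = (60.88 − 42.71) / (6 × 2.601) = 18.1700 / 15.6060 = 1.1643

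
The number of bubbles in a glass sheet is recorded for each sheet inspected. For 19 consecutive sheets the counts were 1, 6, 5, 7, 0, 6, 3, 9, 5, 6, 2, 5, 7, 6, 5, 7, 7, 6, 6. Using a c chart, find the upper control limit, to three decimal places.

12.058

c̄ = (1 + 6 + 5 + 7 + 0 + 6 + 3 + 9 + 5 + 6 + 2 + 5 + 7 + 6 + 5 + 7 + 7 + 6 + 6) / 19 = 99 / 19 = 5.2105
UCL = c̄ + 3√c̄ = 5.2105 + 3 × √5.2105 = 5.2105 + 3 × 2.2827 = 12.0585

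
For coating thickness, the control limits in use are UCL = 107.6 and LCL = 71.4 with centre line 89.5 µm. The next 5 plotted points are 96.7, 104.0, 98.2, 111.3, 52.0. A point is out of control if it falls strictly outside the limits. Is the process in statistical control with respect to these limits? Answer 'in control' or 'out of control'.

out of control

Compare each point to [71.4, 107.6]: sample 4 = 111.3 > UCL; sample 5 = 52.0 < LCL.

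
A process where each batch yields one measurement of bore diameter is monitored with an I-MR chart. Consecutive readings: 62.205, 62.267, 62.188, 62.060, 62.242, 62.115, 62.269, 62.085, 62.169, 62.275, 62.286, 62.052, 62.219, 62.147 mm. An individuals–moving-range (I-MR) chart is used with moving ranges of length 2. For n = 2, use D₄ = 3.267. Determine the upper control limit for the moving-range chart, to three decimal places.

0.400

Moving ranges: 0.062, 0.079, 0.128, 0.182, 0.127, 0.154, 0.184, 0.084, 0.106, 0.011, 0.234, 0.167, 0.072; M̄R̄ = 1.5900 / 13 = 0.1223
UCL_MR = D₄·M̄R̄ = 3.267 × 0.1223 = 0.3996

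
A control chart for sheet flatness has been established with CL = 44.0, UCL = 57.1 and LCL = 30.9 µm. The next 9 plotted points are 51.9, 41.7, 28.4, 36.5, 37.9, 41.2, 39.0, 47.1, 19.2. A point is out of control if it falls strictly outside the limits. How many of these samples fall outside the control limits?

Compare each point to [30.9, 57.1]: sample 3 = 28.4 < LCL; sample 9 = 19.2 < LCL.

2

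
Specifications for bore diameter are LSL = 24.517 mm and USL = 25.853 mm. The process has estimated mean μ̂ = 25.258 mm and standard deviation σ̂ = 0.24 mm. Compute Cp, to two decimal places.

0.93

Cp = (USL − LSL) / (6σ̂) = (25.853 − 24.517) / (6 × 0.24) = 1.3360 / 1.4400 = 0.9278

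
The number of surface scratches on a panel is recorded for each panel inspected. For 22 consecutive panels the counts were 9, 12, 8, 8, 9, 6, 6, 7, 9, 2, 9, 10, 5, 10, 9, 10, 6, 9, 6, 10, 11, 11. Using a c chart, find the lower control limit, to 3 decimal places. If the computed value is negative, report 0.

c̄ = (9 + 12 + 8 + 8 + 9 + 6 + 6 + 7 + 9 + 2 + 9 + 10 + 5 + 10 + 9 + 10 + 6 + 9 + 6 + 10 + 11 + 11) / 22 = 182 / 22 = 8.2727
LCL = c̄ − 3√c̄ = 8.2727 − 3 × 2.8762 = -0.3560 → 0 (cannot be negative)

0.000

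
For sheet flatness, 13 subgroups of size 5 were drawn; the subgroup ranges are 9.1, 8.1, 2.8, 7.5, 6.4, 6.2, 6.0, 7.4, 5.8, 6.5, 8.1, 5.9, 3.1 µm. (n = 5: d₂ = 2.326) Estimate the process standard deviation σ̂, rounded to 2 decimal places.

2.74

R̄ = (9.1 + 8.1 + 2.8 + 7.5 + 6.4 + 6.2 + 6.0 + 7.4 + 5.8 + 6.5 + 8.1 + 5.9 + 3.1) / 13 = 6.3769
σ̂ = R̄ / d₂ = 6.3769 / 2.326 = 2.7416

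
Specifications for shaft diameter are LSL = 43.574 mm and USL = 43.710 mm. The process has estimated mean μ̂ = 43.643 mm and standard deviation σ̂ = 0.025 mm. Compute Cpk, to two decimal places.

Cpu = (USL − μ̂) / (3σ̂) = (43.710 − 43.643) / (3 × 0.025) = 0.8933; Cpl = (μ̂ − LSL) / (3σ̂) = (43.643 − 43.574) / (3 × 0.025) = 0.9200; Cpk = min(Cpu, Cpl) = 0.8933

0.89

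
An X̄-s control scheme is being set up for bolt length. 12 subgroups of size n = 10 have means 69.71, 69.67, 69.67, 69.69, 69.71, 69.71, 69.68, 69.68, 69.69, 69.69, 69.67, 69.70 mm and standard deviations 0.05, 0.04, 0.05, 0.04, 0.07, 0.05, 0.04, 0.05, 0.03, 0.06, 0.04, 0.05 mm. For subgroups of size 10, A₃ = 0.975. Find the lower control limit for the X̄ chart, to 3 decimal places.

69.643

X̄̄ = (69.71 + 69.67 + 69.67 + 69.69 + 69.71 + 69.71 + 69.68 + 69.68 + 69.69 + 69.69 + 69.67 + 69.70) / 12 = 69.6892
s̄ = (0.05 + 0.04 + 0.05 + 0.04 + 0.07 + 0.05 + 0.04 + 0.05 + 0.03 + 0.06 + 0.04 + 0.05) / 12 = 0.0475
LCL = X̄̄ − A₃·s̄ = 69.6892 − 0.975 × 0.0475 = 69.6429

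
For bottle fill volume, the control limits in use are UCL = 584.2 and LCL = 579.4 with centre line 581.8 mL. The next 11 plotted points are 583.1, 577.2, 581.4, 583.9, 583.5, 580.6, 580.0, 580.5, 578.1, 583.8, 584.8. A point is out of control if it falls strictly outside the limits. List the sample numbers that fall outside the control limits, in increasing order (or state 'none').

Compare each point to [579.4, 584.2]: sample 2 = 577.2 < LCL; sample 9 = 578.1 < LCL; sample 11 = 584.8 > UCL.

2, 9, 11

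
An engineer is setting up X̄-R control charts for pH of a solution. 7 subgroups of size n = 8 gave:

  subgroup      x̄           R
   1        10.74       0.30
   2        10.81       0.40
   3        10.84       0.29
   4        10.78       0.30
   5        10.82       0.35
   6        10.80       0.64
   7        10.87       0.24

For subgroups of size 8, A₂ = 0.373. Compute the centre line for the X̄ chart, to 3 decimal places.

10.809

X̄̄ = (10.74 + 10.81 + 10.84 + 10.78 + 10.82 + 10.80 + 10.87) / 7 = 75.6600 / 7 = 10.8086
CL = X̄̄ = 10.8086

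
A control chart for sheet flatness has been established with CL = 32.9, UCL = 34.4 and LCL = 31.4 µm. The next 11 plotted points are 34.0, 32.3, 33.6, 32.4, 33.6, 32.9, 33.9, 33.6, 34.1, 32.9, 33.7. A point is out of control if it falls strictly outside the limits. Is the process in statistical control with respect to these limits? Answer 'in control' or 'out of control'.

in control

All 11 points lie within [31.4, 34.4].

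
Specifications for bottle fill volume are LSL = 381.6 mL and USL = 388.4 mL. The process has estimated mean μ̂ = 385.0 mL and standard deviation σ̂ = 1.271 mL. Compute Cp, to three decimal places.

Cp = (USL − LSL) / (6σ̂) = (388.4 − 381.6) / (6 × 1.271) = 6.8000 / 7.6260 = 0.8917

0.892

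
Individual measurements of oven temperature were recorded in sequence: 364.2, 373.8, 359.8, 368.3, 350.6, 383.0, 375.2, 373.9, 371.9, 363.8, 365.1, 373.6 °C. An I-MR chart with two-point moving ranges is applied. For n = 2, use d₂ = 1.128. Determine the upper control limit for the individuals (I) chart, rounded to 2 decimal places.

395.49

X̄ = (364.2 + 373.8 + 359.8 + 368.3 + 350.6 + 383.0 + 375.2 + 373.9 + 371.9 + 363.8 + 365.1 + 373.6) / 12 = 368.6000
Moving ranges: 9.6, 14.0, 8.5, 17.7, 32.4, 7.8, 1.3, 2.0, 8.1, 1.3, 8.5; M̄R̄ = 111.2000 / 11 = 10.1091
UCL = X̄ + 3·M̄R̄/d₂ = 368.6000 + 3 × 10.1091 / 1.128 = 395.4859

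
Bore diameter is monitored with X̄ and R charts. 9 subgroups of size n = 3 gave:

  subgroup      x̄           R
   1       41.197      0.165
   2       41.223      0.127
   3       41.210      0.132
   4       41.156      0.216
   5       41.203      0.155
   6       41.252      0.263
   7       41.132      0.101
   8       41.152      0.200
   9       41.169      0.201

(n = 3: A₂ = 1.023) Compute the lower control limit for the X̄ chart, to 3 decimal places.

41.011

X̄̄ = (41.197 + 41.223 + 41.210 + 41.156 + 41.203 + 41.252 + 41.132 + 41.152 + 41.169) / 9 = 370.6940 / 9 = 41.1882
R̄ = (0.165 + 0.127 + 0.132 + 0.216 + 0.155 + 0.263 + 0.101 + 0.200 + 0.201) / 9 = 1.5600 / 9 = 0.1733
LCL = X̄̄ − A₂·R̄ = 41.1882 − 1.023 × 0.1733 = 41.0109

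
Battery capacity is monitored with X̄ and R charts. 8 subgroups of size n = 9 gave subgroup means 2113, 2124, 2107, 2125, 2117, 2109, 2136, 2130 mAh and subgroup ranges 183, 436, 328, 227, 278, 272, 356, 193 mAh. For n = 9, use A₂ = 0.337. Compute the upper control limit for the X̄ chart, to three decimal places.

2215.875

X̄̄ = (2113 + 2124 + 2107 + 2125 + 2117 + 2109 + 2136 + 2130) / 8 = 16961.0000 / 8 = 2120.1250
R̄ = (183 + 436 + 328 + 227 + 278 + 272 + 356 + 193) / 8 = 2273.0000 / 8 = 284.1250
UCL = X̄̄ + A₂·R̄ = 2120.1250 + 0.337 × 284.1250 = 2215.8751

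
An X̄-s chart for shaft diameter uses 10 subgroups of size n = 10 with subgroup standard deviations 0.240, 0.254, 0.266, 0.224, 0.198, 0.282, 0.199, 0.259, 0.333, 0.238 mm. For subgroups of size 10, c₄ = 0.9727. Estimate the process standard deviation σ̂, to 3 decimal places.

s̄ = (0.240 + 0.254 + 0.266 + 0.224 + 0.198 + 0.282 + 0.199 + 0.259 + 0.333 + 0.238) / 10 = 0.2493
σ̂ = s̄ / c₄ = 0.2493 / 0.9727 = 0.2563

0.256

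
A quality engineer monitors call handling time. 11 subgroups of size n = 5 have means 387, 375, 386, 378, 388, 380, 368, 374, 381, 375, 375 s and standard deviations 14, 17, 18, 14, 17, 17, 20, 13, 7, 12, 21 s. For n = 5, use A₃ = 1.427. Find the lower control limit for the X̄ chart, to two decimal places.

356.76

X̄̄ = (387 + 375 + 386 + 378 + 388 + 380 + 368 + 374 + 381 + 375 + 375) / 11 = 378.8182
s̄ = (14 + 17 + 18 + 14 + 17 + 17 + 20 + 13 + 7 + 12 + 21) / 11 = 15.4545
LCL = X̄̄ − A₃·s̄ = 378.8182 − 1.427 × 15.4545 = 356.7645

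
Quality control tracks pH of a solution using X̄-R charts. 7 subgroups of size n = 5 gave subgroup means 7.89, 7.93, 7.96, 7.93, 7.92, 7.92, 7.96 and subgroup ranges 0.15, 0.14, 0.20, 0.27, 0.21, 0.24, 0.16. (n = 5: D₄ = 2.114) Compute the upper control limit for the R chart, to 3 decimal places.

0.414

R̄ = (0.15 + 0.14 + 0.20 + 0.27 + 0.21 + 0.24 + 0.16) / 7 = 1.3700 / 7 = 0.1957
UCL_R = D₄·R̄ = 2.114 × 0.1957 = 0.4137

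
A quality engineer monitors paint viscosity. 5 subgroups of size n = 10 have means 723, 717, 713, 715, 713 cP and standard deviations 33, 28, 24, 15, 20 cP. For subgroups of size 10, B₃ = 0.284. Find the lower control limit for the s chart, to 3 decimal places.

s̄ = (33 + 28 + 24 + 15 + 20) / 5 = 24.0000
LCL_s = B₃·s̄ = 0.284 × 24.0000 = 6.8160

6.816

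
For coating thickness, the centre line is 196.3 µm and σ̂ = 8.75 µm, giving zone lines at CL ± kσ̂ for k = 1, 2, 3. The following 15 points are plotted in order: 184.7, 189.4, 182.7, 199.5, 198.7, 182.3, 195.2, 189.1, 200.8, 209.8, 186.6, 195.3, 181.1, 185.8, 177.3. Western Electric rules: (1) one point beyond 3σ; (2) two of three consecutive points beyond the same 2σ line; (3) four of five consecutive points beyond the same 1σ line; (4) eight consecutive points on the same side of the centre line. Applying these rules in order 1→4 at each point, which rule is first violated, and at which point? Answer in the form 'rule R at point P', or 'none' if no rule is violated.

Zone of each point (C = within 1σ̂, B = 1σ̂–2σ̂, A = 2σ̂–3σ̂, * = beyond 3σ̂; sign = side of CL): 1:-B, 2:-C, 3:-B, 4:+C, 5:+C, 6:-B, 7:-C, 8:-C, 9:+C, 10:+B, 11:-B, 12:-C, 13:-B, 14:-B, 15:-A
Rule 3 (four of five consecutive points beyond the same 1σ limit) is satisfied at point 15.

rule 3 at point 15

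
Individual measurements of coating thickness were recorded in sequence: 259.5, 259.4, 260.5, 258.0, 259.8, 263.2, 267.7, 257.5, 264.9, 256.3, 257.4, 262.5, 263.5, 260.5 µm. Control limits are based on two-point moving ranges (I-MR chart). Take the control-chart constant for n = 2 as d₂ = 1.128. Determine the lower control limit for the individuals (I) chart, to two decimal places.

250.58

X̄ = (259.5 + 259.4 + 260.5 + 258.0 + 259.8 + 263.2 + 267.7 + 257.5 + 264.9 + 256.3 + 257.4 + 262.5 + 263.5 + 260.5) / 14 = 260.7643
Moving ranges: 0.1, 1.1, 2.5, 1.8, 3.4, 4.5, 10.2, 7.4, 8.6, 1.1, 5.1, 1.0, 3.0; M̄R̄ = 49.8000 / 13 = 3.8308
LCL = X̄ − 3·M̄R̄/d₂ = 260.7643 − 3 × 3.8308 / 1.128 = 250.5761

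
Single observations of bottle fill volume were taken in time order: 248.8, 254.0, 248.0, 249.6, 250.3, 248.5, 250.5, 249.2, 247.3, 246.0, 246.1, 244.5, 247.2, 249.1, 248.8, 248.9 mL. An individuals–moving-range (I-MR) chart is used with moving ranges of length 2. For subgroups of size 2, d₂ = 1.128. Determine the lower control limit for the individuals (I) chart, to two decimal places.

243.50

X̄ = (248.8 + 254.0 + 248.0 + 249.6 + 250.3 + 248.5 + 250.5 + 249.2 + 247.3 + 246.0 + 246.1 + 244.5 + 247.2 + 249.1 + 248.8 + 248.9) / 16 = 248.5500
Moving ranges: 5.2, 6.0, 1.6, 0.7, 1.8, 2.0, 1.3, 1.9, 1.3, 0.1, 1.6, 2.7, 1.9, 0.3, 0.1; M̄R̄ = 28.5000 / 15 = 1.9000
LCL = X̄ − 3·M̄R̄/d₂ = 248.5500 − 3 × 1.9000 / 1.128 = 243.4968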